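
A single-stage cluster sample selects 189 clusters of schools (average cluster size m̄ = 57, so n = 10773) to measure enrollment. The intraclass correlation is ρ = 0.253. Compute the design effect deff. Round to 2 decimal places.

deff = 1 + (57 − 1)·0.253 = 1 + 14.168 = 15.168.

15.17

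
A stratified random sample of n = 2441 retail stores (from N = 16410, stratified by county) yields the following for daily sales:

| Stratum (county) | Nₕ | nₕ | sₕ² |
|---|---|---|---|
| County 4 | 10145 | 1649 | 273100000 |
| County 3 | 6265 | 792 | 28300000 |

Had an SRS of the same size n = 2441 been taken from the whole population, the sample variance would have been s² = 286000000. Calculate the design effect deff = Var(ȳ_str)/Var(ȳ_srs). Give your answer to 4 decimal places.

0.5771

Var(ȳ_str) = Σ Wₕ²(1−fₕ)sₕ²/nₕ with Wₕ = Nₕ/16410:
  County 4: (10145/16410)²·(1−1649/10145)·273100000/1649 = 53009.101
  County 3: (6265/16410)²·(1−792/6265)·28300000/792 = 4549.7823
  → Var(ȳ_str) = 57558.883.
Var(ȳ_srs) = (1 − 2441/16410)·286000000/2441 = 99736.699.
deff = 57558.883 / 99736.699 = 0.5771.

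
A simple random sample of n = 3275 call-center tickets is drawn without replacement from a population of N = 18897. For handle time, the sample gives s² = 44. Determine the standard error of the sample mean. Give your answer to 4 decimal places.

0.1054

Under SRS without replacement, Var(ȳ) = (1 − f)·s²/n with f = n/N = 3275/18897 = 0.17330793.
Var(ȳ) = (1 − 0.17330793)·44/3275 = 0.82669207·0.013435115 = 0.011106703.
SE(ȳ) = √(0.011106703) = 0.1054.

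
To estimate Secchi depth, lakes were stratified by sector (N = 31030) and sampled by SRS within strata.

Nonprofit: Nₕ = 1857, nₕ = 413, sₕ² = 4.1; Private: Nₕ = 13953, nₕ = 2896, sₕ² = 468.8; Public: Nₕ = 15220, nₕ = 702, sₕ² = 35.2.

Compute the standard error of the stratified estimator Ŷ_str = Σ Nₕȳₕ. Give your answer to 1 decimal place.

6006.7

Var(Ŷ_str) = Σₕ Nₕ²(1 − fₕ)sₕ²/nₕ.
Nonprofit: 1857²·(1 − 413/1857)·4.1/413 = 26620.297.
Private: 13953²·(1 − 2896/13953)·468.8/2896 = 2.4974336 × 10^7.
Public: 15220²·(1 − 702/15220)·35.2/702 = 1.1079674 × 10^7.
Sum = 3.608063 × 10^7.
SE = √(3.608063 × 10^7) = 6006.7.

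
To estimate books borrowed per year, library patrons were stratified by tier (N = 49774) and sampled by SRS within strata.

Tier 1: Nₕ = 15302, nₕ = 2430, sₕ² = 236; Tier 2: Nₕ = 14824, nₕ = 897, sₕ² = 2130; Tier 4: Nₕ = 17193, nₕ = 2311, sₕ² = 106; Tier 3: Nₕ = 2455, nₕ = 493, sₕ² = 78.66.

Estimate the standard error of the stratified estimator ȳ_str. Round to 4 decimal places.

0.4590

Var(ȳ_str) = Σₕ Wₕ²(1 − fₕ)sₕ²/nₕ with Wₕ = Nₕ/N, N = 49774.
Tier 1: Wₕ = 0.30742958; term = 0.30742958²·(1 − 0.15880277)·236/2430 = 0.007721379.
Tier 2: Wₕ = 0.29782617; term = 0.29782617²·(1 − 0.06050998)·2130/897 = 0.19788144.
Tier 4: Wₕ = 0.34542130; term = 0.34542130²·(1 − 0.13441517)·106/2311 = 0.0047371136.
Tier 3: Wₕ = 0.04932294; term = 0.04932294²·(1 − 0.20081466)·78.66/493 = 3.102076 × 10^-4.
Sum = 0.21065014.
SE = √(0.21065014) = 0.4590.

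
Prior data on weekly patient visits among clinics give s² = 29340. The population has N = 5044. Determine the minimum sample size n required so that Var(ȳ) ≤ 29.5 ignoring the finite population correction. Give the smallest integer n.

Without fpc, n₀ = s²/D = 29340/29.5 = 994.5763.
Rounding up, n = 995.

995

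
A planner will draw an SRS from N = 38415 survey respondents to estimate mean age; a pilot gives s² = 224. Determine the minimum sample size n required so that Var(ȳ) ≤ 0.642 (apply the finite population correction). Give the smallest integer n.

346

Without fpc, n₀ = s²/D = 224/0.642 = 348.9097.
With fpc, (1 − n/N)·s²/n ≤ D requires n ≥ n₀/(1 + n₀/N) = 348.9097/(1 + 348.9097/38415) = 345.7692.
Rounding up, n = 346.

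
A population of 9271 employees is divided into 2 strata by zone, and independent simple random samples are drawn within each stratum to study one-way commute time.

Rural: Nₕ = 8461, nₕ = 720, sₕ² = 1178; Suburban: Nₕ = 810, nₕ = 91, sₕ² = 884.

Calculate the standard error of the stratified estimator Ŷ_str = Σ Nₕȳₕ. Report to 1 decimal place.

10621.5

Var(Ŷ_str) = Σₕ Nₕ²(1 − fₕ)sₕ²/nₕ.
Rural: 8461²·(1 − 720/8461)·1178/720 = 1.0715972 × 10^8.
Suburban: 810²·(1 − 91/810)·884/91 = 5.6575029 × 10^6.
Sum = 1.1281722 × 10^8.
SE = √(1.1281722 × 10^8) = 10621.5.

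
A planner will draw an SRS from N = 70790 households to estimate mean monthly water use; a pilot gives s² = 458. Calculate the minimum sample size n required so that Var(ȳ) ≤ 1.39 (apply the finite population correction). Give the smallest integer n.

328

Without fpc, n₀ = s²/D = 458/1.39 = 329.4964.
With fpc, (1 − n/N)·s²/n ≤ D requires n ≥ n₀/(1 + n₀/N) = 329.4964/(1 + 329.4964/70790) = 327.9698.
Rounding up, n = 328.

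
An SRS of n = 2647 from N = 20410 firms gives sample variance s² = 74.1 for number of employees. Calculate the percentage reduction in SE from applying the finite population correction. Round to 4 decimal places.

f = n/N = 2647/20410 = 0.12969133.
SE_no-fpc = √(s²/n) = 0.16731394; SE_fpc = √((1−f)s²/n) = 0.15608774.
Ratio = √(1−f) = 0.93290336. Reduction = 100·(1 − 0.93290336) = 6.7097%.

6.7097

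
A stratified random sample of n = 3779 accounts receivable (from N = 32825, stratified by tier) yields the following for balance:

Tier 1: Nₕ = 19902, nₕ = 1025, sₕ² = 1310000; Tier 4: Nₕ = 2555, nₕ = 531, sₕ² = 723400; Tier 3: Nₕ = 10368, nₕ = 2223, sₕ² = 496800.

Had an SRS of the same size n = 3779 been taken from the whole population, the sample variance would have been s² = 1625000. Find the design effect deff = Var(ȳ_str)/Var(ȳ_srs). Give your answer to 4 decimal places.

1.2344

Var(ȳ_str) = Σ Wₕ²(1−fₕ)sₕ²/nₕ with Wₕ = Nₕ/32825:
  Tier 1: (19902/32825)²·(1−1025/19902)·1310000/1025 = 445.62306
  Tier 4: (2555/32825)²·(1−531/2555)·723400/531 = 6.5384669
  Tier 3: (10368/32825)²·(1−2223/10368)·496800/2223 = 17.515346
  → Var(ȳ_str) = 469.67687.
Var(ȳ_srs) = (1 − 3779/32825)·1625000/3779 = 380.50299.
deff = 469.67687 / 380.50299 = 1.2344.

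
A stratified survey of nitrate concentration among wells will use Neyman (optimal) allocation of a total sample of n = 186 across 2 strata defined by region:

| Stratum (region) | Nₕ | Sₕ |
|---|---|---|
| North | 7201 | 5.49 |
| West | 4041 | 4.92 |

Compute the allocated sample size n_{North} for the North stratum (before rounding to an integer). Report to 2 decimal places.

123.76

Neyman allocation: nₕ = n·NₕSₕ / Σⱼ NⱼSⱼ.
Σ NⱼSⱼ = 7201·5.49 + 4041·4.92 = 59415.21.
n_{North} = 186·7201·5.49 / 59415.21 = 123.76.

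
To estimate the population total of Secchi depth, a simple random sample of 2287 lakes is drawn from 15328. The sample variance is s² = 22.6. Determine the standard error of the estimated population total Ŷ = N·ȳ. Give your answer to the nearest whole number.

Var(Ŷ) = N²·Var(ȳ) = N²·(1 − n/N)·s²/n.
f = 2287/15328 = 0.14920407; Var(ȳ) = 0.85079593·22.6/2287 = 0.0084075155.
Var(Ŷ) = 15328² · 0.0084075155 = 1.9753255 × 10^6.
SE(Ŷ) = √(1.9753255 × 10^6) = 1405.

1405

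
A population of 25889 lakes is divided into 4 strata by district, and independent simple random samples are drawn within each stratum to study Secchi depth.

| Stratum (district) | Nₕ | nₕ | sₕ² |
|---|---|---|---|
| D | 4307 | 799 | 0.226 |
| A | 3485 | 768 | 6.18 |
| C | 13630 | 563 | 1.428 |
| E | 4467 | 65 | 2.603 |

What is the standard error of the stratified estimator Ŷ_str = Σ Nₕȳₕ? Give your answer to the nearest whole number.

Var(Ŷ_str) = Σₕ Nₕ²(1 − fₕ)sₕ²/nₕ.
D: 4307²·(1 − 799/4307)·0.226/799 = 4273.6221.
A: 3485²·(1 − 768/3485)·6.18/768 = 76193.807.
C: 13630²·(1 − 563/13630)·1.428/563 = 451743.13.
E: 4467²·(1 − 65/4467)·2.603/65 = 787456.92.
Sum = 1.3196675 × 10^6.
SE = √(1.3196675 × 10^6) = 1149.

1149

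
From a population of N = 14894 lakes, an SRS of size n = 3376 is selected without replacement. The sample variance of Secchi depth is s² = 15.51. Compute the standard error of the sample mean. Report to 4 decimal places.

0.0596

Under SRS without replacement, Var(ȳ) = (1 − f)·s²/n with f = n/N = 3376/14894 = 0.22666846.
Var(ȳ) = (1 − 0.22666846)·15.51/3376 = 0.77333154·0.0045941943 = 0.0035528354.
SE(ȳ) = √(0.0035528354) = 0.0596.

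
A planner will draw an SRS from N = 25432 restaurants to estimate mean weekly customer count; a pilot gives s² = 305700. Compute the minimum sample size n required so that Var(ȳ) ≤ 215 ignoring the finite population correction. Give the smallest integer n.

1422

Without fpc, n₀ = s²/D = 305700/215 = 1421.8605.
Rounding up, n = 1422.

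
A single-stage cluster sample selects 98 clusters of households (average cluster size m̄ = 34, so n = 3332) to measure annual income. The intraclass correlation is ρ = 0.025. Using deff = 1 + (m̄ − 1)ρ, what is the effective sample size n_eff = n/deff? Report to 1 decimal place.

deff = 1 + (34 − 1)·0.025 = 1 + 0.825 = 1.825.
n_eff = 3332 / 1.825 = 1825.8.

1825.8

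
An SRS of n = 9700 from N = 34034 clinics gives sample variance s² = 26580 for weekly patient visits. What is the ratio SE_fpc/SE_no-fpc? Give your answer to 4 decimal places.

0.8456

f = n/N = 9700/34034 = 0.28500911.
SE_no-fpc = √(s²/n) = 1.6553568; SE_fpc = √((1−f)s²/n) = 1.3997223.
Ratio = √(1−f) = 0.84557134.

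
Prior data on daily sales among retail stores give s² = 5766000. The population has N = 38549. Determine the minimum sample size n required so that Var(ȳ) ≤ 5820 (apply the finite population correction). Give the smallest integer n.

966

Without fpc, n₀ = s²/D = 5766000/5820 = 990.7216.
With fpc, (1 − n/N)·s²/n ≤ D requires n ≥ n₀/(1 + n₀/N) = 990.7216/(1 + 990.7216/38549) = 965.8977.
Rounding up, n = 966.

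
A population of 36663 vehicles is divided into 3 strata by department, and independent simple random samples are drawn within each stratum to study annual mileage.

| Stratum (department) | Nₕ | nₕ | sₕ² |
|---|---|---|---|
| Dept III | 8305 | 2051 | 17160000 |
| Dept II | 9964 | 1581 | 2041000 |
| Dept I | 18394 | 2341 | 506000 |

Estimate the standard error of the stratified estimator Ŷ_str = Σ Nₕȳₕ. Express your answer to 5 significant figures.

Var(Ŷ_str) = Σₕ Nₕ²(1 − fₕ)sₕ²/nₕ.
Dept III: 8305²·(1 − 2051/8305)·17160000/2051 = 4.3455939 × 10^11.
Dept II: 9964²·(1 − 1581/9964)·2041000/1581 = 1.0783117 × 10^11.
Dept I: 18394²·(1 − 2341/18394)·506000/2341 = 6.3823628 × 10^10.
Sum = 6.0621419 × 10^11.
SE = √(6.0621419 × 10^11) = 778600.

778600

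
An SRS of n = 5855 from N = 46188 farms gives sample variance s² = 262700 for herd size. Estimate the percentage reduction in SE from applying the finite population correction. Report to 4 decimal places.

f = n/N = 5855/46188 = 0.12676453.
SE_no-fpc = √(s²/n) = 6.6983307; SE_fpc = √((1−f)s²/n) = 6.2593937.
Ratio = √(1−f) = 0.93447069. Reduction = 100·(1 − 0.93447069) = 6.5529%.

6.5529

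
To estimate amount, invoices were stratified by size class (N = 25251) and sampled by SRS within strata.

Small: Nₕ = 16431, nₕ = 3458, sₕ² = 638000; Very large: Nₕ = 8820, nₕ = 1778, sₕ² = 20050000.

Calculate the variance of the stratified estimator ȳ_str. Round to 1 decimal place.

1160.2

Var(ȳ_str) = Σₕ Wₕ²(1 − fₕ)sₕ²/nₕ with Wₕ = Nₕ/N, N = 25251.
Small: Wₕ = 0.65070690; term = 0.65070690²·(1 − 0.21045585)·638000/3458 = 61.679798.
Very large: Wₕ = 0.34929310; term = 0.34929310²·(1 − 0.20158730)·20050000/1778 = 1098.4747.
Sum = 1160.1545.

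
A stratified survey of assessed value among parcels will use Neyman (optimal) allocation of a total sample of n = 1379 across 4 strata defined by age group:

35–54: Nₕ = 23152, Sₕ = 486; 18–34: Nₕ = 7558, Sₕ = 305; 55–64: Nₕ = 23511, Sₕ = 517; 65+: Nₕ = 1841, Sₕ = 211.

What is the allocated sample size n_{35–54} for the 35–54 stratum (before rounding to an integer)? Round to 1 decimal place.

Neyman allocation: nₕ = n·NₕSₕ / Σⱼ NⱼSⱼ.
Σ NⱼSⱼ = 23152·486 + 7558·305 + 23511·517 + 1841·211 = 2.61007 × 10^7.
n_{35–54} = 1379·23152·486 / (2.61007 × 10^7) = 594.5.

594.5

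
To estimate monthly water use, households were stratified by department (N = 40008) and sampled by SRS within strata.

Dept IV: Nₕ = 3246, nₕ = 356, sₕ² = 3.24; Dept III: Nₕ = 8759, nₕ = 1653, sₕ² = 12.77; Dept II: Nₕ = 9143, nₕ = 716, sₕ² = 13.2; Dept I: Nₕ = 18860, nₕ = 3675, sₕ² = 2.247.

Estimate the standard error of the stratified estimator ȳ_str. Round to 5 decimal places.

Var(ȳ_str) = Σₕ Wₕ²(1 − fₕ)sₕ²/nₕ with Wₕ = Nₕ/N, N = 40008.
Dept IV: Wₕ = 0.08113377; term = 0.08113377²·(1 − 0.10967344)·3.24/356 = 5.3339346 × 10^-5.
Dept III: Wₕ = 0.21893121; term = 0.21893121²·(1 − 0.18872017)·12.77/1653 = 3.0040288 × 10^-4.
Dept II: Wₕ = 0.22852929; term = 0.22852929²·(1 − 0.07831128)·13.2/716 = 8.8741944 × 10^-4.
Dept I: Wₕ = 0.47140572; term = 0.47140572²·(1 − 0.19485684)·2.247/3675 = 1.0939779 × 10^-4.
Sum = 0.0013505595.
SE = √(0.0013505595) = 0.03675.

0.03675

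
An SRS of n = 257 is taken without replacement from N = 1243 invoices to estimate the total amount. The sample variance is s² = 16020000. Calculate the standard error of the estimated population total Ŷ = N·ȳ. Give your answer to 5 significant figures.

Var(Ŷ) = N²·Var(ȳ) = N²·(1 − n/N)·s²/n.
f = 257/1243 = 0.20675784; Var(ȳ) = 0.79324216·16020000/257 = 49446.457.
Var(Ŷ) = 1243² · 49446.457 = 7.6397199 × 10^10.
SE(Ŷ) = √(7.6397199 × 10^10) = 276400.

276400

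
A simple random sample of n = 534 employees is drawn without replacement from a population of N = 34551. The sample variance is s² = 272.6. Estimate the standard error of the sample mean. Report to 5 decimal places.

Under SRS without replacement, Var(ȳ) = (1 − f)·s²/n with f = n/N = 534/34551 = 0.01545541.
Var(ȳ) = (1 − 0.01545541)·272.6/534 = 0.98454459·0.51048689 = 0.50259711.
SE(ȳ) = √(0.50259711) = 0.70894.

0.70894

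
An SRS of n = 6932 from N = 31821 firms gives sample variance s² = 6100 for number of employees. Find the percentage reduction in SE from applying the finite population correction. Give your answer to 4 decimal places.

11.5604

f = n/N = 6932/31821 = 0.21784356.
SE_no-fpc = √(s²/n) = 0.93807085; SE_fpc = √((1−f)s²/n) = 0.82962619.
Ratio = √(1−f) = 0.88439609. Reduction = 100·(1 − 0.88439609) = 11.5604%.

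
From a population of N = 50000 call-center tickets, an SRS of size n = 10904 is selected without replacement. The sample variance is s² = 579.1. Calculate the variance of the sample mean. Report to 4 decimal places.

Under SRS without replacement, Var(ȳ) = (1 − f)·s²/n with f = n/N = 10904/50000 = 0.21808000.
Var(ȳ) = (1 − 0.21808000)·579.1/10904 = 0.78192000·0.053108951 = 0.041526951.

0.0415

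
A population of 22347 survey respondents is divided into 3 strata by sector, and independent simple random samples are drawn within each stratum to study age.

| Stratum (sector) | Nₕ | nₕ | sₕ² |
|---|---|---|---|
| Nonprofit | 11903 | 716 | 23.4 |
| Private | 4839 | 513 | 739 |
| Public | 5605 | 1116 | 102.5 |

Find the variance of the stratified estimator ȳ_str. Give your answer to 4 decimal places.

Var(ȳ_str) = Σₕ Wₕ²(1 − fₕ)sₕ²/nₕ with Wₕ = Nₕ/N, N = 22347.
Nonprofit: Wₕ = 0.53264420; term = 0.53264420²·(1 − 0.06015290)·23.4/716 = 0.008714339.
Private: Wₕ = 0.21653913; term = 0.21653913²·(1 − 0.10601364)·739/513 = 0.060385234.
Public: Wₕ = 0.25081666; term = 0.25081666²·(1 − 0.19910794)·102.5/1116 = 0.0046275001.
Sum = 0.073727073.

0.0737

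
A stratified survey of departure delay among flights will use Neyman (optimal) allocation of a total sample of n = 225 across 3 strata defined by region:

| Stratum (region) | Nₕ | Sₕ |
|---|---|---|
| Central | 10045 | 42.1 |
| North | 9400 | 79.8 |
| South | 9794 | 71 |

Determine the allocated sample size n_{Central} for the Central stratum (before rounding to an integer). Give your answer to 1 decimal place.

Neyman allocation: nₕ = n·NₕSₕ / Σⱼ NⱼSⱼ.
Σ NⱼSⱼ = 10045·42.1 + 9400·79.8 + 9794·71 = 1.8683885 × 10^6.
n_{Central} = 225·10045·42.1 / (1.8683885 × 10^6) = 50.9.

50.9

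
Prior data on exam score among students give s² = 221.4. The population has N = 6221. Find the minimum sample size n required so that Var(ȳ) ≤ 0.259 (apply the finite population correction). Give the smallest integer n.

752

Without fpc, n₀ = s²/D = 221.4/0.259 = 854.8263.
With fpc, (1 − n/N)·s²/n ≤ D requires n ≥ n₀/(1 + n₀/N) = 854.8263/(1 + 854.8263/6221) = 751.5553.
Rounding up, n = 752.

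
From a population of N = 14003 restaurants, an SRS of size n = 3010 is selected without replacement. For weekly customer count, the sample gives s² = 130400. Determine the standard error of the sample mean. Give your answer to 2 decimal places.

Under SRS without replacement, Var(ȳ) = (1 − f)·s²/n with f = n/N = 3010/14003 = 0.21495394.
Var(ȳ) = (1 − 0.21495394)·130400/3010 = 0.78504606·43.322259 = 34.009969.
SE(ȳ) = √(34.009969) = 5.83.

5.83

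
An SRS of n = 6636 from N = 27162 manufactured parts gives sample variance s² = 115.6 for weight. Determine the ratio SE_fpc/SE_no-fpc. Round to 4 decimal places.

f = n/N = 6636/27162 = 0.24431191.
SE_no-fpc = √(s²/n) = 0.13198535; SE_fpc = √((1−f)s²/n) = 0.11473529.
Ratio = √(1−f) = 0.86930322.

0.8693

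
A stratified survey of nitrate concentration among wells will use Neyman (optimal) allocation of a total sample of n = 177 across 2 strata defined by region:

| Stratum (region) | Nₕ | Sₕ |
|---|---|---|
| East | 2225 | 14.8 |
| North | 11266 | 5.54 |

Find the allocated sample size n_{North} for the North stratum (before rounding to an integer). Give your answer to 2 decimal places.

115.87

Neyman allocation: nₕ = n·NₕSₕ / Σⱼ NⱼSⱼ.
Σ NⱼSⱼ = 2225·14.8 + 11266·5.54 = 95343.64.
n_{North} = 177·11266·5.54 / 95343.64 = 115.87.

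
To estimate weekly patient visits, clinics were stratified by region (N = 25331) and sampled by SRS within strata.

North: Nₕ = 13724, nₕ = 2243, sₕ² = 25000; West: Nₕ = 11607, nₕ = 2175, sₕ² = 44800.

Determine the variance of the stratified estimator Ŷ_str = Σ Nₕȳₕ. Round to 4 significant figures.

Var(Ŷ_str) = Σₕ Nₕ²(1 − fₕ)sₕ²/nₕ.
North: 13724²·(1 − 2243/13724)·25000/2243 = 1.7561886 × 10^9.
West: 11607²·(1 − 2175/11607)·44800/2175 = 2.2549791 × 10^9.
Sum = 4.0111677 × 10^9.

4.011 × 10^9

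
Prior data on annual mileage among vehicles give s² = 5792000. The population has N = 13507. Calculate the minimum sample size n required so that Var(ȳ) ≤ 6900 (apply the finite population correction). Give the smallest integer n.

Without fpc, n₀ = s²/D = 5792000/6900 = 839.4203.
With fpc, (1 − n/N)·s²/n ≤ D requires n ≥ n₀/(1 + n₀/N) = 839.4203/(1 + 839.4203/13507) = 790.3052.
Rounding up, n = 791.

791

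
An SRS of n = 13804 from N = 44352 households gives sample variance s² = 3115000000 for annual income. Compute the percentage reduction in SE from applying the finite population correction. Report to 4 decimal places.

17.0083

f = n/N = 13804/44352 = 0.31123737.
SE_no-fpc = √(s²/n) = 475.03603; SE_fpc = √((1−f)s²/n) = 394.24059.
Ratio = √(1−f) = 0.82991724. Reduction = 100·(1 − 0.82991724) = 17.0083%.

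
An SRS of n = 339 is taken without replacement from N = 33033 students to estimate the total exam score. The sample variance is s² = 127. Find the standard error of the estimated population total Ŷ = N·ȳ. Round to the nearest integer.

Var(Ŷ) = N²·Var(ȳ) = N²·(1 − n/N)·s²/n.
f = 339/33033 = 0.01026246; Var(ȳ) = 0.98973754·127/339 = 0.37078663.
Var(Ŷ) = 33033² · 0.37078663 = 4.0459462 × 10^8.
SE(Ŷ) = √(4.0459462 × 10^8) = 20115.

20115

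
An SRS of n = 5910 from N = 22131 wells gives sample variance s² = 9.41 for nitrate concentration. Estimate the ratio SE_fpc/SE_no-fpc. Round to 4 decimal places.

f = n/N = 5910/22131 = 0.26704622.
SE_no-fpc = √(s²/n) = 0.039902589; SE_fpc = √((1−f)s²/n) = 0.034161691.
Ratio = √(1−f) = 0.85612720.

0.8561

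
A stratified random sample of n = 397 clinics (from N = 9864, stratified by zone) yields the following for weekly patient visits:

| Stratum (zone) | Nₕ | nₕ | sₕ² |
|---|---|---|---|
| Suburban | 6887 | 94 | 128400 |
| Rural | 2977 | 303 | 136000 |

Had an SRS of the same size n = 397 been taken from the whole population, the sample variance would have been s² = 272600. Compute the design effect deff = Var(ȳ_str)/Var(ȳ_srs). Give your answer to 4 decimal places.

1.0523

Var(ȳ_str) = Σ Wₕ²(1−fₕ)sₕ²/nₕ with Wₕ = Nₕ/9864:
  Suburban: (6887/9864)²·(1−94/6887)·128400/94 = 656.78427
  Rural: (2977/9864)²·(1−303/2977)·136000/303 = 36.722344
  → Var(ȳ_str) = 693.50661.
Var(ȳ_srs) = (1 − 397/9864)·272600/397 = 659.01403.
deff = 693.50661 / 659.01403 = 1.0523.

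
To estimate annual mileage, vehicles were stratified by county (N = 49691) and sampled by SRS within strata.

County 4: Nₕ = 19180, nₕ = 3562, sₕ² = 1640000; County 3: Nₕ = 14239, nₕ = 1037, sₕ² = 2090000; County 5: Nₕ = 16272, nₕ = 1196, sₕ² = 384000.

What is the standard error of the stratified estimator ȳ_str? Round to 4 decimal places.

Var(ȳ_str) = Σₕ Wₕ²(1 − fₕ)sₕ²/nₕ with Wₕ = Nₕ/N, N = 49691.
County 4: Wₕ = 0.38598539; term = 0.38598539²·(1 − 0.18571429)·1640000/3562 = 55.855826.
County 3: Wₕ = 0.28655088; term = 0.28655088²·(1 − 0.07282815)·2090000/1037 = 153.43742.
County 5: Wₕ = 0.32746373; term = 0.32746373²·(1 − 0.07350049)·384000/1196 = 31.898601.
Sum = 241.19185.
SE = √(241.19185) = 15.5304.

15.5304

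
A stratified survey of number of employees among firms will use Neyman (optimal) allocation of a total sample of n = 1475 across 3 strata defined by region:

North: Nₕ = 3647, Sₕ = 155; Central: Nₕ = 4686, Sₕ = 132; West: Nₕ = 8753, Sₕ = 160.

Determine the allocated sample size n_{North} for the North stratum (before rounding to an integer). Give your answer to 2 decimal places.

322.64

Neyman allocation: nₕ = n·NₕSₕ / Σⱼ NⱼSⱼ.
Σ NⱼSⱼ = 3647·155 + 4686·132 + 8753·160 = 2.584317 × 10^6.
n_{North} = 1475·3647·155 / (2.584317 × 10^6) = 322.64.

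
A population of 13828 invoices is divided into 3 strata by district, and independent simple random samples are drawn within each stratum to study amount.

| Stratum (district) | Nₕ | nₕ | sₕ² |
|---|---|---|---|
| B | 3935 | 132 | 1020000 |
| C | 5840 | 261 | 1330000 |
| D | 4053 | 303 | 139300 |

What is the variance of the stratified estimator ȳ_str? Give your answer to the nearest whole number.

Var(ȳ_str) = Σₕ Wₕ²(1 − fₕ)sₕ²/nₕ with Wₕ = Nₕ/N, N = 13828.
B: Wₕ = 0.28456754; term = 0.28456754²·(1 − 0.03354511)·1020000/132 = 604.75374.
C: Wₕ = 0.42233150; term = 0.42233150²·(1 − 0.04469178)·1330000/261 = 868.2836.
D: Wₕ = 0.29310095; term = 0.29310095²·(1 − 0.07475944)·139300/303 = 36.542446.
Sum = 1509.5798.

1510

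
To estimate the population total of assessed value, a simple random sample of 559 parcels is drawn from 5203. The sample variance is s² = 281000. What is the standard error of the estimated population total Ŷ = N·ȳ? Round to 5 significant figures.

Var(Ŷ) = N²·Var(ȳ) = N²·(1 − n/N)·s²/n.
f = 559/5203 = 0.10743802; Var(ȳ) = 0.89256198·281000/559 = 448.67606.
Var(Ŷ) = 5203² · 448.67606 = 1.2146203 × 10^10.
SE(Ŷ) = √(1.2146203 × 10^10) = 110210.

110210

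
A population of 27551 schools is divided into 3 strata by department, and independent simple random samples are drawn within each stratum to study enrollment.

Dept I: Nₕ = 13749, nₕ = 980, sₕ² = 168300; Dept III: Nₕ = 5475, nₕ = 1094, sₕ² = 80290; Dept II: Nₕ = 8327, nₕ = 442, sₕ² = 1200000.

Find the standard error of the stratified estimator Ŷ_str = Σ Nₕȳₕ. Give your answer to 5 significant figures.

458440

Var(Ŷ_str) = Σₕ Nₕ²(1 − fₕ)sₕ²/nₕ.
Dept I: 13749²·(1 − 980/13749)·168300/980 = 3.0149911 × 10^10.
Dept III: 5475²·(1 − 1094/5475)·80290/1094 = 1.7603601 × 10^9.
Dept II: 8327²·(1 − 442/8327)·1200000/442 = 1.7825809 × 10^11.
Sum = 2.1016836 × 10^11.
SE = √(2.1016836 × 10^11) = 458440.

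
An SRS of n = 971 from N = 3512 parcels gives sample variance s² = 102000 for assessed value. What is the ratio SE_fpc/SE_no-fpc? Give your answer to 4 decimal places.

f = n/N = 971/3512 = 0.27648064.
SE_no-fpc = √(s²/n) = 10.249212; SE_fpc = √((1−f)s²/n) = 8.7179736.
Ratio = √(1−f) = 0.85059941.

0.8506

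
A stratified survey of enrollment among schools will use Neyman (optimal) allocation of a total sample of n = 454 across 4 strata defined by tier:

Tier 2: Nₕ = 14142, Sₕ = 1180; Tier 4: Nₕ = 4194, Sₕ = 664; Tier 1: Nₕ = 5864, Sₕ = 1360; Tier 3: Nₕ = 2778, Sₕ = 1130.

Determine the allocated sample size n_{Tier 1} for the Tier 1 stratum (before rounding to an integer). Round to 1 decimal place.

118.4

Neyman allocation: nₕ = n·NₕSₕ / Σⱼ NⱼSⱼ.
Σ NⱼSⱼ = 14142·1180 + 4194·664 + 5864·1360 + 2778·1130 = 3.0586556 × 10^7.
n_{Tier 1} = 454·5864·1360 / (3.0586556 × 10^7) = 118.4.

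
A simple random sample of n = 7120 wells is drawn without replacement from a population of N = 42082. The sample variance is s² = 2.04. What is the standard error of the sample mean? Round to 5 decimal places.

Under SRS without replacement, Var(ȳ) = (1 − f)·s²/n with f = n/N = 7120/42082 = 0.16919348.
Var(ȳ) = (1 − 0.16919348)·2.04/7120 = 0.83080652·2.8651685 × 10^-4 = 2.3804007 × 10^-4.
SE(ȳ) = √(2.3804007 × 10^-4) = 0.01543.

0.01543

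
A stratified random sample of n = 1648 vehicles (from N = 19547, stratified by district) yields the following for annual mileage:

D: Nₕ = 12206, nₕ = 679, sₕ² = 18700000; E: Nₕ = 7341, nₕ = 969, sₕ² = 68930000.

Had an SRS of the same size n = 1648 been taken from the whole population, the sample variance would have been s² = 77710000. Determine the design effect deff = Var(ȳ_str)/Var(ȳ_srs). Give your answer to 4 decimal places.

0.4366

Var(ȳ_str) = Σ Wₕ²(1−fₕ)sₕ²/nₕ with Wₕ = Nₕ/19547:
  D: (12206/19547)²·(1−679/12206)·18700000/679 = 10141.478
  E: (7341/19547)²·(1−969/7341)·68930000/969 = 8708.7388
  → Var(ȳ_str) = 18850.217.
Var(ȳ_srs) = (1 − 1648/19547)·77710000/1648 = 43178.58.
deff = 18850.217 / 43178.58 = 0.4366.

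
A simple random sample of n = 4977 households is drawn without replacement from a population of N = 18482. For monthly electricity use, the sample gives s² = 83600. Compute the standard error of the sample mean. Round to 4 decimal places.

3.5034

Under SRS without replacement, Var(ȳ) = (1 − f)·s²/n with f = n/N = 4977/18482 = 0.26928904.
Var(ȳ) = (1 − 0.26928904)·83600/4977 = 0.73071096·16.797267 = 12.273947.
SE(ȳ) = √(12.273947) = 3.5034.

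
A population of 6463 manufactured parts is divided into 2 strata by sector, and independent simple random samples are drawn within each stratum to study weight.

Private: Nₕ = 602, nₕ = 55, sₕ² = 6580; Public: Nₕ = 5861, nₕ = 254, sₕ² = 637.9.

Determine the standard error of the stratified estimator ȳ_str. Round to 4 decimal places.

Var(ȳ_str) = Σₕ Wₕ²(1 − fₕ)sₕ²/nₕ with Wₕ = Nₕ/N, N = 6463.
Private: Wₕ = 0.09314560; term = 0.09314560²·(1 − 0.09136213)·6580/55 = 0.94314553.
Public: Wₕ = 0.90685440; term = 0.90685440²·(1 − 0.04333731)·637.9/254 = 1.9758449.
Sum = 2.9189904.
SE = √(2.9189904) = 1.7085.

1.7085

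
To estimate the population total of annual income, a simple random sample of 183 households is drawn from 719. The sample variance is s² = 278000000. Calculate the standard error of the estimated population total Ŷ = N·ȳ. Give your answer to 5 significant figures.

765140

Var(Ŷ) = N²·Var(ȳ) = N²·(1 − n/N)·s²/n.
f = 183/719 = 0.25452017; Var(ȳ) = 0.74547983·278000000/183 = 1.1324776 × 10^6.
Var(Ŷ) = 719² · (1.1324776 × 10^6) = 5.8544675 × 10^11.
SE(Ŷ) = √(5.8544675 × 10^11) = 765140.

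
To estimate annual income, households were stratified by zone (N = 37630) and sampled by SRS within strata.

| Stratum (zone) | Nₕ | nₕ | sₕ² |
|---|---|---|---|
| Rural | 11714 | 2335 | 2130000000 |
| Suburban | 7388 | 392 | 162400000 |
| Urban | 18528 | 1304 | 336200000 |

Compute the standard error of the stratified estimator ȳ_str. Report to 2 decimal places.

Var(ȳ_str) = Σₕ Wₕ²(1 − fₕ)sₕ²/nₕ with Wₕ = Nₕ/N, N = 37630.
Rural: Wₕ = 0.31129418; term = 0.31129418²·(1 − 0.19933413)·2130000000/2335 = 70776.004.
Suburban: Wₕ = 0.19633271; term = 0.19633271²·(1 − 0.05305901)·162400000/392 = 15121.964.
Urban: Wₕ = 0.49237311; term = 0.49237311²·(1 − 0.07037997)·336200000/1304 = 58105.098.
Sum = 144003.07.
SE = √(144003.07) = 379.48.

379.48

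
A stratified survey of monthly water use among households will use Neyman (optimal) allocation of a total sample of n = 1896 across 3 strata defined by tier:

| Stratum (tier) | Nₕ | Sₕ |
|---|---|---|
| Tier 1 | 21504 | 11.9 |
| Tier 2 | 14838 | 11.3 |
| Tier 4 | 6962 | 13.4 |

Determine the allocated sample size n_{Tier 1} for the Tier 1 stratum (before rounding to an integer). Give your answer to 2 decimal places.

938.71

Neyman allocation: nₕ = n·NₕSₕ / Σⱼ NⱼSⱼ.
Σ NⱼSⱼ = 21504·11.9 + 14838·11.3 + 6962·13.4 = 516857.8.
n_{Tier 1} = 1896·21504·11.9 / 516857.8 = 938.71.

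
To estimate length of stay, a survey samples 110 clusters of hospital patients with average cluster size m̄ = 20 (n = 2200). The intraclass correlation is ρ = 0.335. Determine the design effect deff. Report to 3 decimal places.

deff = 1 + (20 − 1)·0.335 = 1 + 6.365 = 7.365.

7.365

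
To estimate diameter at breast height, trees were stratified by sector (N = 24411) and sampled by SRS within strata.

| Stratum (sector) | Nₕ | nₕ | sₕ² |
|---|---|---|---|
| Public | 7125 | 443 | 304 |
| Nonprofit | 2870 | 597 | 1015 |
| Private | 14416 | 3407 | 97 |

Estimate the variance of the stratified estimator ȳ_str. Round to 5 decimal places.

0.08102

Var(ȳ_str) = Σₕ Wₕ²(1 − fₕ)sₕ²/nₕ with Wₕ = Nₕ/N, N = 24411.
Public: Wₕ = 0.29187661; term = 0.29187661²·(1 − 0.06217544)·304/443 = 0.054826441.
Nonprofit: Wₕ = 0.11756995; term = 0.11756995²·(1 − 0.20801394)·1015/597 = 0.01861238.
Private: Wₕ = 0.59055344; term = 0.59055344²·(1 − 0.23633463)·97/3407 = 0.0075826516.
Sum = 0.081021473.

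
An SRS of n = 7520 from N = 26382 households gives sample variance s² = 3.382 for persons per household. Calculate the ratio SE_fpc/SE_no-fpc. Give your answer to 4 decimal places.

0.8456

f = n/N = 7520/26382 = 0.28504283.
SE_no-fpc = √(s²/n) = 0.021206934; SE_fpc = √((1−f)s²/n) = 0.017931553.
Ratio = √(1−f) = 0.84555140.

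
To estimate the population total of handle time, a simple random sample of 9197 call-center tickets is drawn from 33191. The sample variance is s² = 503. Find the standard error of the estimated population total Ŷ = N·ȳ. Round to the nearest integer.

6600

Var(Ŷ) = N²·Var(ȳ) = N²·(1 − n/N)·s²/n.
f = 9197/33191 = 0.27709319; Var(ȳ) = 0.72290681·503/9197 = 0.039537037.
Var(Ŷ) = 33191² · 0.039537037 = 4.355568 × 10^7.
SE(Ŷ) = √(4.355568 × 10^7) = 6600.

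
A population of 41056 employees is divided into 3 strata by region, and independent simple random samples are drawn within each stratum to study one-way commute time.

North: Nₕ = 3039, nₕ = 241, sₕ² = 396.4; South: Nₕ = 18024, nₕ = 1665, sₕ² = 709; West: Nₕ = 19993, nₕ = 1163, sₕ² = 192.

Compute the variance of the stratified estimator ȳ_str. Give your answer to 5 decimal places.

Var(ȳ_str) = Σₕ Wₕ²(1 − fₕ)sₕ²/nₕ with Wₕ = Nₕ/N, N = 41056.
North: Wₕ = 0.07402085; term = 0.07402085²·(1 − 0.07930240)·396.4/241 = 0.0082973946.
South: Wₕ = 0.43901013; term = 0.43901013²·(1 − 0.09237683)·709/1665 = 0.074488059.
West: Wₕ = 0.48696902; term = 0.48696902²·(1 − 0.05817036)·192/1163 = 0.036871986.
Sum = 0.11965744.

0.11966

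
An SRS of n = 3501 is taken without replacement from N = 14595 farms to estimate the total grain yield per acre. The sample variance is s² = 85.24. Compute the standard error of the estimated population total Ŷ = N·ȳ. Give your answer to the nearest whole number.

1986

Var(Ŷ) = N²·Var(ȳ) = N²·(1 − n/N)·s²/n.
f = 3501/14595 = 0.23987667; Var(ȳ) = 0.76012333·85.24/3501 = 0.018506973.
Var(Ŷ) = 14595² · 0.018506973 = 3.9422448 × 10^6.
SE(Ŷ) = √(3.9422448 × 10^6) = 1986.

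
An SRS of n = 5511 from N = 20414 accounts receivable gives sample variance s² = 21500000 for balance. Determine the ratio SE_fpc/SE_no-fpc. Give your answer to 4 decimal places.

f = n/N = 5511/20414 = 0.26996179.
SE_no-fpc = √(s²/n) = 62.460294; SE_fpc = √((1−f)s²/n) = 53.367495.
Ratio = √(1−f) = 0.85442273.

0.8544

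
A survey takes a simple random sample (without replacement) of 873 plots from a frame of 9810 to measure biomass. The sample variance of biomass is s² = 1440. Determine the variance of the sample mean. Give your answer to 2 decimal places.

Under SRS without replacement, Var(ȳ) = (1 − f)·s²/n with f = n/N = 873/9810 = 0.08899083.
Var(ȳ) = (1 − 0.08899083)·1440/873 = 0.91100917·1.6494845 = 1.5026955.

1.50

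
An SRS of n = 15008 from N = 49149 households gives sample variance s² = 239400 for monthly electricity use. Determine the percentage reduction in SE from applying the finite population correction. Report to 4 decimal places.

f = n/N = 15008/49149 = 0.30535718.
SE_no-fpc = √(s²/n) = 3.993932; SE_fpc = √((1−f)s²/n) = 3.328752.
Ratio = √(1−f) = 0.83345235. Reduction = 100·(1 − 0.83345235) = 16.6548%.

16.6548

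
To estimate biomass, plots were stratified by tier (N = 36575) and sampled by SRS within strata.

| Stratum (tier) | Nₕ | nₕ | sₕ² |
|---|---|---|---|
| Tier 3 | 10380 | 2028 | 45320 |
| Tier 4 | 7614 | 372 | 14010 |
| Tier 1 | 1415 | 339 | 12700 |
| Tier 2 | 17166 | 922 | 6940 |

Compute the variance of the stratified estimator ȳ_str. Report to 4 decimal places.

Var(ȳ_str) = Σₕ Wₕ²(1 − fₕ)sₕ²/nₕ with Wₕ = Nₕ/N, N = 36575.
Tier 3: Wₕ = 0.28380041; term = 0.28380041²·(1 − 0.19537572)·45320/2028 = 1.4482419.
Tier 4: Wₕ = 0.20817498; term = 0.20817498²·(1 − 0.04885737)·14010/372 = 1.5523796.
Tier 1: Wₕ = 0.03868763; term = 0.03868763²·(1 − 0.23957597)·12700/339 = 0.042638711.
Tier 2: Wₕ = 0.46933698; term = 0.46933698²·(1 − 0.05371082)·6940/922 = 1.5689965.
Sum = 4.6122567.

4.6123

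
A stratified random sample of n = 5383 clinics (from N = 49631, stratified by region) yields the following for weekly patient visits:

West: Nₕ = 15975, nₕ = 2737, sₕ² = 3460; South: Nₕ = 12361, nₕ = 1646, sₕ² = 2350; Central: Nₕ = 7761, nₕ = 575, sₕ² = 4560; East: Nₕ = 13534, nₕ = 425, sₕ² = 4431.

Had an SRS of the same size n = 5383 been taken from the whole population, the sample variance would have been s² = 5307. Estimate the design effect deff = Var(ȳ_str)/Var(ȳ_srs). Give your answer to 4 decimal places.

1.2695

Var(ȳ_str) = Σ Wₕ²(1−fₕ)sₕ²/nₕ with Wₕ = Nₕ/49631:
  West: (15975/49631)²·(1−2737/15975)·3460/2737 = 0.10853217
  South: (12361/49631)²·(1−1646/12361)·2350/1646 = 0.076767564
  Central: (7761/49631)²·(1−575/7761)·4560/575 = 0.17955431
  East: (13534/49631)²·(1−425/13534)·4431/425 = 0.75093527
  → Var(ȳ_str) = 1.1157893.
Var(ȳ_srs) = (1 − 5383/49631)·5307/5383 = 0.87895234.
deff = 1.1157893 / 0.87895234 = 1.2695.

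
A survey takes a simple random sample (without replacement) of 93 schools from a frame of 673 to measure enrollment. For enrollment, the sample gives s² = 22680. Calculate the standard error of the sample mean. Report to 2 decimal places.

Under SRS without replacement, Var(ȳ) = (1 − f)·s²/n with f = n/N = 93/673 = 0.13818722.
Var(ȳ) = (1 − 0.13818722)·22680/93 = 0.86181278·243.87097 = 210.17112.
SE(ȳ) = √(210.17112) = 14.50.

14.50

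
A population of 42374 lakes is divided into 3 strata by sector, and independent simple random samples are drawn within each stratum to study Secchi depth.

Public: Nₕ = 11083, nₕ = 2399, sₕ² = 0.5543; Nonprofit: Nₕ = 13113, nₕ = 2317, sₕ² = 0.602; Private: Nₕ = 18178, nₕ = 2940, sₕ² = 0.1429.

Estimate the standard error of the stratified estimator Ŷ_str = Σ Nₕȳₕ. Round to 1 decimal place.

Var(Ŷ_str) = Σₕ Nₕ²(1 − fₕ)sₕ²/nₕ.
Public: 11083²·(1 − 2399/11083)·0.5543/2399 = 22237.798.
Nonprofit: 13113²·(1 − 2317/13113)·0.602/2317 = 36782.005.
Private: 18178²·(1 − 2940/18178)·0.1429/2940 = 13463.531.
Sum = 72483.334.
SE = √(72483.334) = 269.2.

269.2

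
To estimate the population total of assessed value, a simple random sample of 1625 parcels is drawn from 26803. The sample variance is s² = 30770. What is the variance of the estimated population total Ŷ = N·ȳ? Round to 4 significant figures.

1.278 × 10^10

Var(Ŷ) = N²·Var(ȳ) = N²·(1 − n/N)·s²/n.
f = 1625/26803 = 0.06062754; Var(ȳ) = 0.93937246·30770/1625 = 17.787379.
Var(Ŷ) = 26803² · 17.787379 = 1.2778467 × 10^10.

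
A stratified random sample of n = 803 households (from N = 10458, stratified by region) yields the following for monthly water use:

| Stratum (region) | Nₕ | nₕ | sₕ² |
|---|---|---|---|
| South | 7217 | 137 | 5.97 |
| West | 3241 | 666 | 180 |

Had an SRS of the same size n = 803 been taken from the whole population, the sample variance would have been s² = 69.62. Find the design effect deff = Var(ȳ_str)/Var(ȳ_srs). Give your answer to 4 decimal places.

0.5120

Var(ȳ_str) = Σ Wₕ²(1−fₕ)sₕ²/nₕ with Wₕ = Nₕ/10458:
  South: (7217/10458)²·(1−137/7217)·5.97/137 = 0.020358532
  West: (3241/10458)²·(1−666/3241)·180/666 = 0.020623258
  → Var(ȳ_str) = 0.04098179.
Var(ȳ_srs) = (1 − 803/10458)·69.62/803 = 0.080042771.
deff = 0.04098179 / 0.080042771 = 0.5120.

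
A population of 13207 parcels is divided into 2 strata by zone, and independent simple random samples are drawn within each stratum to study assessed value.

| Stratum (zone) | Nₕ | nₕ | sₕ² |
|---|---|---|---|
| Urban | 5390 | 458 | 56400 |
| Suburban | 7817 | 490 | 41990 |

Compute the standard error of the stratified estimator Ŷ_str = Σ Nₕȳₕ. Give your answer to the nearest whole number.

Var(Ŷ_str) = Σₕ Nₕ²(1 − fₕ)sₕ²/nₕ.
Urban: 5390²·(1 − 458/5390)·56400/458 = 3.2735988 × 10^9.
Suburban: 7817²·(1 − 490/7817)·41990/490 = 4.9081305 × 10^9.
Sum = 8.1817293 × 10^9.
SE = √(8.1817293 × 10^9) = 90453.

90453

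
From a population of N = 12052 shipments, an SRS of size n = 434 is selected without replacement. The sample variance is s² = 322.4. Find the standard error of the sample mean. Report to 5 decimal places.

0.84623

Under SRS without replacement, Var(ȳ) = (1 − f)·s²/n with f = n/N = 434/12052 = 0.03601062.
Var(ȳ) = (1 − 0.03601062)·322.4/434 = 0.96398938·0.74285714 = 0.7161064.
SE(ȳ) = √(0.7161064) = 0.84623.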